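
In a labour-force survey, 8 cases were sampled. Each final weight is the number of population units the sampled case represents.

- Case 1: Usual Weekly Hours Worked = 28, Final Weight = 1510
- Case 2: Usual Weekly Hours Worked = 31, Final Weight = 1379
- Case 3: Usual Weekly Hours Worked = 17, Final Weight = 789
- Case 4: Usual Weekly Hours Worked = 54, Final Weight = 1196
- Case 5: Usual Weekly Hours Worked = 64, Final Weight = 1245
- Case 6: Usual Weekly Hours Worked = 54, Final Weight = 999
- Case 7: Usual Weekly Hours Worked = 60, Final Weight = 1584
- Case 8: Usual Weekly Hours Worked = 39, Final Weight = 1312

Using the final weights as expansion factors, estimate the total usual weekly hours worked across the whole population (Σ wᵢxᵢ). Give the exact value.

442860

Weighted total = 28×1510 + 31×1379 + 17×789 + 54×1196 + 64×1245 + 54×999 + 60×1584 + 39×1312
  = 42280 + 42749 + 13413 + 64584 + 79680 + 53946 + 95040 + 51168 = 442860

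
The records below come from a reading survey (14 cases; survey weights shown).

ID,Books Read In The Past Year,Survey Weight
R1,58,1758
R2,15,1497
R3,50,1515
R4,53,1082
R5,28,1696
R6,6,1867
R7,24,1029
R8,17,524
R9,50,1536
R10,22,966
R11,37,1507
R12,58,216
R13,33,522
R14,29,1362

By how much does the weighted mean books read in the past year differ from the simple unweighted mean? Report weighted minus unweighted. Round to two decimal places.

Unweighted sum = 480
Unweighted mean = 480 / 14 = 34.285714
Weighted sum = 572872
Sum of weights = 17077
Weighted mean = 572872 / 17077 = 33.546407
Difference (weighted minus unweighted) = -0.73930684

-0.74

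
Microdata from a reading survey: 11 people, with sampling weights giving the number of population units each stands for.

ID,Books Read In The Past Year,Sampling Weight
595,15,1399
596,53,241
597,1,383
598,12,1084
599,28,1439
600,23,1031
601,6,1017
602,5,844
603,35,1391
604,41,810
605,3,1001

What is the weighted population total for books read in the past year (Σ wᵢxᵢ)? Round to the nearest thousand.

Weighted total = 206374

206000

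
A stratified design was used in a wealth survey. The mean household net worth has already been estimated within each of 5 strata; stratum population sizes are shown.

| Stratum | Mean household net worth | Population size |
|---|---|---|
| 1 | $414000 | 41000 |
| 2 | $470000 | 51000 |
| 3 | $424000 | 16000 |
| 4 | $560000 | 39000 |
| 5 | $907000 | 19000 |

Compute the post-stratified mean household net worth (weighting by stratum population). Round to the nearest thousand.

Σ Nₕ·x̄ₕ = 414000×41000 + 470000×51000 + 424000×16000 + 560000×39000 + 907000×19000
  = 16974000000 + 23970000000 + 6784000000 + 21840000000 + 17233000000 = 86801000000
Σ Nₕ = 41000 + 51000 + 16000 + 39000 + 19000 = 166000
Overall mean = 86801000000 / 166000 = 522897.59

523000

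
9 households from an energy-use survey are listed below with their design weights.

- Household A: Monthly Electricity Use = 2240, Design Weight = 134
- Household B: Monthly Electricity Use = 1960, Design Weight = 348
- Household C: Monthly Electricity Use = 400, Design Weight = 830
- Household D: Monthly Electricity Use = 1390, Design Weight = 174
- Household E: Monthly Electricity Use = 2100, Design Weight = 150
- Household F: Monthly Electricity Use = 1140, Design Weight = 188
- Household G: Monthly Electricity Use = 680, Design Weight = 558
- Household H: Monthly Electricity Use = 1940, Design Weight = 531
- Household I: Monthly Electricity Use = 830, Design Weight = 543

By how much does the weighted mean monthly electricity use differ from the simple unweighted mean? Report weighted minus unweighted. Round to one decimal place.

Unweighted sum = 2240 + 1960 + 400 + 1390 + 2100 + 1140 + 680 + 1940 + 830 = 12680
Unweighted mean = 12680 / 9 = 1408.8889
Weighted sum = 2240×134 + 1960×348 + 400×830 + 1390×174 + 2100×150 + 1140×188 + 680×558 + 1940×531 + 830×543
  = 300160 + 682080 + 332000 + 241860 + 315000 + 214320 + 379440 + 1030140 + 450690 = 3945690
Sum of weights = 3456
Weighted mean = 3945690 / 3456 = 1141.6927
Difference (weighted minus unweighted) = -267.19618

-267.2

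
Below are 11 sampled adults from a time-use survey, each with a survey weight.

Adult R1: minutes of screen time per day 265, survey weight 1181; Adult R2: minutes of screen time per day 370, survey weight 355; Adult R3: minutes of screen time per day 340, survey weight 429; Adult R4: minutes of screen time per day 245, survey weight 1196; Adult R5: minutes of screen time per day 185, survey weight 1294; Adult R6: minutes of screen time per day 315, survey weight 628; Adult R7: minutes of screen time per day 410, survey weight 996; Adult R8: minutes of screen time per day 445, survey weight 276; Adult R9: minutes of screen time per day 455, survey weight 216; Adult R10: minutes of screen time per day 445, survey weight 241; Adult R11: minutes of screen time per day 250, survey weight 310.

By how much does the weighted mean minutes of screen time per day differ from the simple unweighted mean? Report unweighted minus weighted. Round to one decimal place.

38.9

Unweighted sum = 265 + 370 + 340 + 245 + 185 + 315 + 410 + 445 + 455 + 445 + 250 = 3725
Unweighted mean = 3725 / 11 = 338.63636
Weighted sum = 265×1181 + 370×355 + 340×429 + 245×1196 + 185×1294 + 315×628 + 410×996 + 445×276 + 455×216 + 445×241 + 250×310
  = 2134610
Sum of weights = 7122
Weighted mean = 2134610 / 7122 = 299.72058
Difference (unweighted minus weighted) = 38.91578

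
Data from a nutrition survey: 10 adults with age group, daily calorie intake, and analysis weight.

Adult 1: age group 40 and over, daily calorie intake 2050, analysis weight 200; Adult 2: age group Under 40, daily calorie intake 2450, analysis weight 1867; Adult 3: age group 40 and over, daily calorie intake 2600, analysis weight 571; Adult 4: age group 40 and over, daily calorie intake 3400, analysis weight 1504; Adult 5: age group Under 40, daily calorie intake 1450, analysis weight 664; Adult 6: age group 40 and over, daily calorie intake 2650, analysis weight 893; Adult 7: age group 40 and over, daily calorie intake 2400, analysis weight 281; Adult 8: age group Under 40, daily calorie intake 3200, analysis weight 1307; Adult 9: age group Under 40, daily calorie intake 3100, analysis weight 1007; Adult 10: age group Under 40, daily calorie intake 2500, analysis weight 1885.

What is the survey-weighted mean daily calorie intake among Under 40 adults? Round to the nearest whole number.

Under 40 rows: 2, 5, 8, 9, 10
Weighted sum = 2450×1867 + 1450×664 + 3200×1307 + 3100×1007 + 2500×1885
  = 4574150 + 962800 + 4182400 + 3121700 + 4712500 = 17553550
Sum of weights = 1867 + 664 + 1307 + 1007 + 1885 = 6730
Weighted mean = 17553550 / 6730 = 2608.2541

2608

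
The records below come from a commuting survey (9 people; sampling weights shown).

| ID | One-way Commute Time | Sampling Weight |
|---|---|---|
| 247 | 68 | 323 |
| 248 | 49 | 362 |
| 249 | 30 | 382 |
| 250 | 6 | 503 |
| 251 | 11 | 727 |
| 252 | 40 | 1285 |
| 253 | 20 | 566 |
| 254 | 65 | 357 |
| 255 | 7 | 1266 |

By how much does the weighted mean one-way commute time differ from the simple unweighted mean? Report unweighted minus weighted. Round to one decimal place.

Unweighted sum = 68 + 49 + 30 + 6 + 11 + 40 + 20 + 65 + 7 = 296
Unweighted mean = 296 / 9 = 32.888889
Weighted sum = 68×323 + 49×362 + 30×382 + 6×503 + 11×727 + 40×1285 + 20×566 + 65×357 + 7×1266
  = 21964 + 17738 + 11460 + 3018 + 7997 + 51400 + 11320 + 23205 + 8862 = 156964
Sum of weights = 323 + 362 + 382 + 503 + 727 + 1285 + 566 + 357 + 1266 = 5771
Weighted mean = 156964 / 5771 = 27.198752
Difference (unweighted minus weighted) = 5.6901365

5.7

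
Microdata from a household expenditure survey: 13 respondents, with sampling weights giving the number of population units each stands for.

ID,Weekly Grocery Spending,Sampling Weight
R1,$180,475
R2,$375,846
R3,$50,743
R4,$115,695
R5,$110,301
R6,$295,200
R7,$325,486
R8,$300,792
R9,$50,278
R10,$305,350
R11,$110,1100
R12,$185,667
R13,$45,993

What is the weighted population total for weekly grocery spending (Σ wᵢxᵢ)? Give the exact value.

1417215

Weighted total = 1417215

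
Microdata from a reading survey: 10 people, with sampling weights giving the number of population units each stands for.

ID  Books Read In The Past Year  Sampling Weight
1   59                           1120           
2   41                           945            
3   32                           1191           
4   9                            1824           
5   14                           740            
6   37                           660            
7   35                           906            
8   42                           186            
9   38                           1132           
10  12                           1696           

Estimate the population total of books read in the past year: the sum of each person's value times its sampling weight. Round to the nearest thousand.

297000

Weighted total = 59×1120 + 41×945 + 32×1191 + 9×1824 + 14×740 + 37×660 + 35×906 + 42×186 + 38×1132 + 12×1696
  = 66080 + 38745 + 38112 + 16416 + 10360 + 24420 + 31710 + 7812 + 43016 + 20352 = 297023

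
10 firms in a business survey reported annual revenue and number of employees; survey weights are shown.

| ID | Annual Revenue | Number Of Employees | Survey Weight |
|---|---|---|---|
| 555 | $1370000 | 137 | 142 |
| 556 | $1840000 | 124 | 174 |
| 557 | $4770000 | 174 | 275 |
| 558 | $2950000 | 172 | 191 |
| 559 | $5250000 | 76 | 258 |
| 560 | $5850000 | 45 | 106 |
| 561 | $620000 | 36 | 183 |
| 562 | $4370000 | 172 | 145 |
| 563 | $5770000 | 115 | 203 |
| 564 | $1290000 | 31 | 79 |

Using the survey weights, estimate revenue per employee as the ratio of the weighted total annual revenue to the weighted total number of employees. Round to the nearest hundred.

31400

Σ wᵢ·y = 6384830000
Σ wᵢ·x = 137×142 + 124×174 + 174×275 + 172×191 + 76×258 + 45×106 + 36×183 + 172×145 + 115×203 + 31×79
  = 19454 + 21576 + 47850 + 32852 + 19608 + 4770 + 6588 + 24940 + 23345 + 2449 = 203432
Ratio = 6384830000 / 203432 = 31385.574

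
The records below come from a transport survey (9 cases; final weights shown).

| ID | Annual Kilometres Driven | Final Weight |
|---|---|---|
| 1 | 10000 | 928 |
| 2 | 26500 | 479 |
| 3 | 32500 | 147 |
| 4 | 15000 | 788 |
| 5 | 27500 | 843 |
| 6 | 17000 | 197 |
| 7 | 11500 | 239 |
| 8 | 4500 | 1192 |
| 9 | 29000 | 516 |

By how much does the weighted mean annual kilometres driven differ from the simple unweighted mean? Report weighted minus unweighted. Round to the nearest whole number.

-2731

Unweighted sum = 10000 + 26500 + 32500 + 15000 + 27500 + 17000 + 11500 + 4500 + 29000 = 173500
Unweighted mean = 173500 / 9 = 19277.778
Weighted sum = 10000×928 + 26500×479 + 32500×147 + 15000×788 + 27500×843 + 17000×197 + 11500×239 + 4500×1192 + 29000×516
  = 9280000 + 12693500 + 4777500 + 11820000 + 23182500 + 3349000 + 2748500 + 5364000 + 14964000 = 88179000
Sum of weights = 5329
Weighted mean = 88179000 / 5329 = 16547.007
Difference (weighted minus unweighted) = -2730.7708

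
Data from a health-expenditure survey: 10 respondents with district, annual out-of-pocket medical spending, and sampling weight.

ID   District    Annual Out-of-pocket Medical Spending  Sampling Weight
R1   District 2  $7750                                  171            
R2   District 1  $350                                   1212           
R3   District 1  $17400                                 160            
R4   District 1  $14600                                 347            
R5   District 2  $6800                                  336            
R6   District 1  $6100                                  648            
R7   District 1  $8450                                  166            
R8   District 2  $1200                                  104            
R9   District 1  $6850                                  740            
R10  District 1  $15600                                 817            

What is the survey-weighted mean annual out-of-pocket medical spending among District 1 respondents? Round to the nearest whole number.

7688

District 1 rows: R2, R3, R4, R6, R7, R9, R10
Weighted sum = 350×1212 + 17400×160 + 14600×347 + 6100×648 + 8450×166 + 6850×740 + 15600×817
  = 424200 + 2784000 + 5066200 + 3952800 + 1402700 + 5069000 + 12745200 = 31444100
Sum of weights = 1212 + 160 + 347 + 648 + 166 + 740 + 817 = 4090
Weighted mean = 31444100 / 4090 = 7688.044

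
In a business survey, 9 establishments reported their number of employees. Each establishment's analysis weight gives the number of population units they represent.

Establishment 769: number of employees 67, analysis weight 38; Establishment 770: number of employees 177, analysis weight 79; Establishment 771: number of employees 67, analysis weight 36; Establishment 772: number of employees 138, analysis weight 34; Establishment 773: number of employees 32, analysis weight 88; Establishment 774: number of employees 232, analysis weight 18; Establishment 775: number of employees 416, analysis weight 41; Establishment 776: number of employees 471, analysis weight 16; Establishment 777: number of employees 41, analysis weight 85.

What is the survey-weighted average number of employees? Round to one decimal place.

134.9

Weighted sum = 67×38 + 177×79 + 67×36 + 138×34 + 32×88 + 232×18 + 416×41 + 471×16 + 41×85
  = 2546 + 13983 + 2412 + 4692 + 2816 + 4176 + 17056 + 7536 + 3485 = 58702
Sum of weights = 38 + 79 + 36 + 34 + 88 + 18 + 41 + 16 + 85 = 435
Weighted mean = 58702 / 435 = 134.94713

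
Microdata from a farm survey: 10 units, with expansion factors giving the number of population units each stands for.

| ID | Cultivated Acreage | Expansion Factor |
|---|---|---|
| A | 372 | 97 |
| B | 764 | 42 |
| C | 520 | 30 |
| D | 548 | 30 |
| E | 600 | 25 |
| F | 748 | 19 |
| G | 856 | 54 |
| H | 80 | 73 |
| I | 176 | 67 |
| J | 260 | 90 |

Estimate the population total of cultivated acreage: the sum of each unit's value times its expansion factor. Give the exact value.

216680

Weighted total = 372×97 + 764×42 + 520×30 + 548×30 + 600×25 + 748×19 + 856×54 + 80×73 + 176×67 + 260×90
  = 36084 + 32088 + 15600 + 16440 + 15000 + 14212 + 46224 + 5840 + 11792 + 23400 = 216680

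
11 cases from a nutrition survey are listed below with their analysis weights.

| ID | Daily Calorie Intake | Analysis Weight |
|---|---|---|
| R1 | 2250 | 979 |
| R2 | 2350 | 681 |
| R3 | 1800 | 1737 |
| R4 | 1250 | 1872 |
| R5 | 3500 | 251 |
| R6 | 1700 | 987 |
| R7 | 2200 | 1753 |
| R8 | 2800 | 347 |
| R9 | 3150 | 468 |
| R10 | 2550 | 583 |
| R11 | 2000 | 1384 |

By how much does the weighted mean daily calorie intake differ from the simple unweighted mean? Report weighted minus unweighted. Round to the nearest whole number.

Unweighted sum = 2250 + 2350 + 1800 + 1250 + 3500 + 1700 + 2200 + 2800 + 3150 + 2550 + 2000 = 25550
Unweighted mean = 25550 / 11 = 2322.7273
Weighted sum = 2250×979 + 2350×681 + 1800×1737 + 1250×1872 + 3500×251 + 1700×987 + 2200×1753 + 2800×347 + 3150×468 + 2550×583 + 2000×1384
  = 2202750 + 1600350 + 3126600 + 2340000 + 878500 + 1677900 + 3856600 + 971600 + 1474200 + 1486650 + 2768000 = 22383150
Sum of weights = 11042
Weighted mean = 22383150 / 11042 = 2027.092
Difference (weighted minus unweighted) = -295.63526

-296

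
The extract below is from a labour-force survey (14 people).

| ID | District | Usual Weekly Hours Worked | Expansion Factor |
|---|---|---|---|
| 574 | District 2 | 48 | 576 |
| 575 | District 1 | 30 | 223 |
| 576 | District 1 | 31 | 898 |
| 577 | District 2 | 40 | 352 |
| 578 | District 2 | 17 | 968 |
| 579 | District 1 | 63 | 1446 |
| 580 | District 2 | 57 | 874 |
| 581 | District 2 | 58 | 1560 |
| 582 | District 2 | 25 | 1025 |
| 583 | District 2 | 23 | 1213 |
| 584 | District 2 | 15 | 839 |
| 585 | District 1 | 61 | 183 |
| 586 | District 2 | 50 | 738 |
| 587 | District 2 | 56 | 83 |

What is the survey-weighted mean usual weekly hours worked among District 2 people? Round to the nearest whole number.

37

District 2 rows: 574, 577, 578, 580, 581, 582, 583, 584, 586, 587
Weighted sum = 48×576 + 40×352 + 17×968 + 57×874 + 58×1560 + 25×1025 + 23×1213 + 15×839 + 50×738 + 56×83
  = 27648 + 14080 + 16456 + 49818 + 90480 + 25625 + 27899 + 12585 + 36900 + 4648 = 306139
Sum of weights = 576 + 352 + 968 + 874 + 1560 + 1025 + 1213 + 839 + 738 + 83 = 8228
Weighted mean = 306139 / 8228 = 37.206976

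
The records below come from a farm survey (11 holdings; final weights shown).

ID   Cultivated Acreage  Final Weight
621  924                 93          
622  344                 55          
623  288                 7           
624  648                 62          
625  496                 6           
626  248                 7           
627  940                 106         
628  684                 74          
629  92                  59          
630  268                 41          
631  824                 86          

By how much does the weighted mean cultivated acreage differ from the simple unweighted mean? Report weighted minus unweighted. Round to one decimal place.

Unweighted sum = 924 + 344 + 288 + 648 + 496 + 248 + 940 + 684 + 92 + 268 + 824 = 5756
Unweighted mean = 5756 / 11 = 523.27273
Weighted sum = 924×93 + 344×55 + 288×7 + 648×62 + 496×6 + 248×7 + 940×106 + 684×74 + 92×59 + 268×41 + 824×86
  = 85932 + 18920 + 2016 + 40176 + 2976 + 1736 + 99640 + 50616 + 5428 + 10988 + 70864 = 389292
Sum of weights = 93 + 55 + 7 + 62 + 6 + 7 + 106 + 74 + 59 + 41 + 86 = 596
Weighted mean = 389292 / 596 = 653.1745
Difference (weighted minus unweighted) = 129.90177

129.9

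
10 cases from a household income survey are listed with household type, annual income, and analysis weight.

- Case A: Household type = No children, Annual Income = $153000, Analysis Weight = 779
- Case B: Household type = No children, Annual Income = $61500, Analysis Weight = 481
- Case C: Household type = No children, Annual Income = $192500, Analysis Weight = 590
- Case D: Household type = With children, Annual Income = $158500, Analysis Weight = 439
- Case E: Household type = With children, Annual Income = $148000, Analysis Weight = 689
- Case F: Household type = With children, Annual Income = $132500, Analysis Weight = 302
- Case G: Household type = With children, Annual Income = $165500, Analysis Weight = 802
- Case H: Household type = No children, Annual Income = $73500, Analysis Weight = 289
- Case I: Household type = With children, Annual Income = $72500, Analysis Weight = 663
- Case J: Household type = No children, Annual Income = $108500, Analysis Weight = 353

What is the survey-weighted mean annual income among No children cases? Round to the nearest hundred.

129200

No children rows: A, B, C, H, J
Weighted sum = 153000×779 + 61500×481 + 192500×590 + 73500×289 + 108500×353
  = 321885500
Sum of weights = 779 + 481 + 590 + 289 + 353 = 2492
Weighted mean = 321885500 / 2492 = 129167.54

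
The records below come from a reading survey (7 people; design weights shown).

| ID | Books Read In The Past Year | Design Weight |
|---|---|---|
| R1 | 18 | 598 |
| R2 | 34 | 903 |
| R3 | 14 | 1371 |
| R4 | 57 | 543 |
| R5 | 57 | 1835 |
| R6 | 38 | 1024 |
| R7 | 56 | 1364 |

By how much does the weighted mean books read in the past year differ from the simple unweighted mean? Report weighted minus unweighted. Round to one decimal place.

1.6

Unweighted sum = 18 + 34 + 14 + 57 + 57 + 38 + 56 = 274
Unweighted mean = 274 / 7 = 39.142857
Weighted sum = 18×598 + 34×903 + 14×1371 + 57×543 + 57×1835 + 38×1024 + 56×1364
  = 311502
Sum of weights = 598 + 903 + 1371 + 543 + 1835 + 1024 + 1364 = 7638
Weighted mean = 311502 / 7638 = 40.783189
Difference (weighted minus unweighted) = 1.6403322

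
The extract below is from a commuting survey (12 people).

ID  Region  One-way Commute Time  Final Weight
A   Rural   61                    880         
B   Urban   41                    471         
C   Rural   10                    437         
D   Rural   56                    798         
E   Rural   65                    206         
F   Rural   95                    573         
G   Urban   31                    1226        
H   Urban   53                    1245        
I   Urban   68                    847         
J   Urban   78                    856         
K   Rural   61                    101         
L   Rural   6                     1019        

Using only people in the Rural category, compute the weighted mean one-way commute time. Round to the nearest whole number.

46

Rural rows: A, C, D, E, F, K, L
Weighted sum = 182838
Sum of weights = 880 + 437 + 798 + 206 + 573 + 101 + 1019 = 4014
Weighted mean = 182838 / 4014 = 45.550075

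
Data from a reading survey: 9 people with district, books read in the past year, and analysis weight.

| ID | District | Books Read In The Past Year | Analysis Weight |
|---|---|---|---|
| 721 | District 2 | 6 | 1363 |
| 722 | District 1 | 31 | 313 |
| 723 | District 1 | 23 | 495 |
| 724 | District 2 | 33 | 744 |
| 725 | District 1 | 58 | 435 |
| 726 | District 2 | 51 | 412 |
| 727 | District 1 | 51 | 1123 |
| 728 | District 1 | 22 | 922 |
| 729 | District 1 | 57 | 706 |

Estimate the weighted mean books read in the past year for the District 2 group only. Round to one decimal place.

District 2 rows: 721, 724, 726
Weighted sum = 6×1363 + 33×744 + 51×412
  = 8178 + 24552 + 21012 = 53742
Sum of weights = 1363 + 744 + 412 = 2519
Weighted mean = 53742 / 2519 = 21.334657

21.3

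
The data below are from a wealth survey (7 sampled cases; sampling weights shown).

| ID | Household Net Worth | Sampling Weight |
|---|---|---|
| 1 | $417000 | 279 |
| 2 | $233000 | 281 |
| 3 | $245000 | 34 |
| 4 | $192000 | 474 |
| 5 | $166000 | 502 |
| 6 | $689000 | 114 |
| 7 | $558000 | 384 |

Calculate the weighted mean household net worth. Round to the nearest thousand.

318000

Weighted sum = 417000×279 + 233000×281 + 245000×34 + 192000×474 + 166000×502 + 689000×114 + 558000×384
  = 116343000 + 65473000 + 8330000 + 91008000 + 83332000 + 78546000 + 214272000 = 657304000
Sum of weights = 2068
Weighted mean = 657304000 / 2068 = 317845.26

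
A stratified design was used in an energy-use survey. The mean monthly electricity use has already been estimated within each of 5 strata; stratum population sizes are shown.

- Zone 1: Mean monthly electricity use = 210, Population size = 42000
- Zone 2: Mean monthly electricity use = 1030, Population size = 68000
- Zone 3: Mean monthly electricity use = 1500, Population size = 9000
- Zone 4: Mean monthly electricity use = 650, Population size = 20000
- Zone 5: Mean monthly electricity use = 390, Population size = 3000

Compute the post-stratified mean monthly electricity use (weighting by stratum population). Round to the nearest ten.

Σ Nₕ·x̄ₕ = 210×42000 + 1030×68000 + 1500×9000 + 650×20000 + 390×3000
  = 106530000
Σ Nₕ = 42000 + 68000 + 9000 + 20000 + 3000 = 142000
Overall mean = 106530000 / 142000 = 750.21127

750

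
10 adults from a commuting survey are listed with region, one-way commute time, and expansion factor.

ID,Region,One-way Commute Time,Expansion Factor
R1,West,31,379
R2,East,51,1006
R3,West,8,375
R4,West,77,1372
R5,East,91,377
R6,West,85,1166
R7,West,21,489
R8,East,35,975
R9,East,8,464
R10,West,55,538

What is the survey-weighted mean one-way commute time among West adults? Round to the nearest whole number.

60

West rows: R1, R3, R4, R6, R7, R10
Weighted sum = 31×379 + 8×375 + 77×1372 + 85×1166 + 21×489 + 55×538
  = 259362
Sum of weights = 379 + 375 + 1372 + 1166 + 489 + 538 = 4319
Weighted mean = 259362 / 4319 = 60.051401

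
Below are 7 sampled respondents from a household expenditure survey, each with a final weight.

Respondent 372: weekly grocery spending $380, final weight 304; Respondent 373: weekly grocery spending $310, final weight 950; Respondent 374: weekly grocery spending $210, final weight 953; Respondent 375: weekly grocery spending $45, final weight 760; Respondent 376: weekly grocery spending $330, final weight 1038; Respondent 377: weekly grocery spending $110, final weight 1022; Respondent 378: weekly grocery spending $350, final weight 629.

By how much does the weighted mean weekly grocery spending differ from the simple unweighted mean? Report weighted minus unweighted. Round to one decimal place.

Unweighted sum = 380 + 310 + 210 + 45 + 330 + 110 + 350 = 1735
Unweighted mean = 1735 / 7 = 247.85714
Weighted sum = 380×304 + 310×950 + 210×953 + 45×760 + 330×1038 + 110×1022 + 350×629
  = 115520 + 294500 + 200130 + 34200 + 342540 + 112420 + 220150 = 1319460
Sum of weights = 304 + 950 + 953 + 760 + 1038 + 1022 + 629 = 5656
Weighted mean = 1319460 / 5656 = 233.28501
Difference (weighted minus unweighted) = -14.572136

-14.6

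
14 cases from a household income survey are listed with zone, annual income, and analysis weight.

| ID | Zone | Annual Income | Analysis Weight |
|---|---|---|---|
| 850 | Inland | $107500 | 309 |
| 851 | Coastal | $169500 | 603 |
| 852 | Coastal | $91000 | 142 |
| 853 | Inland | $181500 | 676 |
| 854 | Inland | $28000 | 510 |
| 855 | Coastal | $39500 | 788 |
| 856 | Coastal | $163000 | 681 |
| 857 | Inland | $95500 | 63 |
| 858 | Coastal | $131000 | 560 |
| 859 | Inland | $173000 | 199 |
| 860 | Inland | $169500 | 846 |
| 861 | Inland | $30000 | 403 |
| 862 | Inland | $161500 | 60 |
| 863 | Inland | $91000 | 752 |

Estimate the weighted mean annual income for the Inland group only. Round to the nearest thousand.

116000

Inland rows: 850, 853, 854, 857, 859, 860, 861, 862, 863
Weighted sum = 107500×309 + 181500×676 + 28000×510 + 95500×63 + 173000×199 + 169500×846 + 30000×403 + 161500×60 + 91000×752
  = 444244000
Sum of weights = 309 + 676 + 510 + 63 + 199 + 846 + 403 + 60 + 752 = 3818
Weighted mean = 444244000 / 3818 = 116355.16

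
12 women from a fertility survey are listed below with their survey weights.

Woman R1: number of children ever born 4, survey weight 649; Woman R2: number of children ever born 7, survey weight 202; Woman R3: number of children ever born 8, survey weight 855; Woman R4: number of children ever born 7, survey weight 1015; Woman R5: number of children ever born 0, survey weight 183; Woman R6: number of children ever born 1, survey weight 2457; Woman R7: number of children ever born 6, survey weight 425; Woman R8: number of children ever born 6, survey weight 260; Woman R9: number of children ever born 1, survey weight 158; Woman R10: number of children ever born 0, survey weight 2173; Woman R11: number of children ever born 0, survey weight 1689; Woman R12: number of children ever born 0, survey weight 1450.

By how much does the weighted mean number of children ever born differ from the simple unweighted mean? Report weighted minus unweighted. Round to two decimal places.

-1.19

Unweighted sum = 4 + 7 + 8 + 7 + 0 + 1 + 6 + 6 + 1 + 0 + 0 + 0 = 40
Unweighted mean = 40 / 12 = 3.3333333
Weighted sum = 4×649 + 7×202 + 8×855 + 7×1015 + 0×183 + 1×2457 + 6×425 + 6×260 + 1×158 + 0×2173 + 0×1689 + 0×1450
  = 2596 + 1414 + 6840 + 7105 + 0 + 2457 + 2550 + 1560 + 158 + 0 + 0 + 0 = 24680
Sum of weights = 649 + 202 + 855 + 1015 + 183 + 2457 + 425 + 260 + 158 + 2173 + 1689 + 1450 = 11516
Weighted mean = 24680 / 11516 = 2.1431052
Difference (weighted minus unweighted) = -1.1902281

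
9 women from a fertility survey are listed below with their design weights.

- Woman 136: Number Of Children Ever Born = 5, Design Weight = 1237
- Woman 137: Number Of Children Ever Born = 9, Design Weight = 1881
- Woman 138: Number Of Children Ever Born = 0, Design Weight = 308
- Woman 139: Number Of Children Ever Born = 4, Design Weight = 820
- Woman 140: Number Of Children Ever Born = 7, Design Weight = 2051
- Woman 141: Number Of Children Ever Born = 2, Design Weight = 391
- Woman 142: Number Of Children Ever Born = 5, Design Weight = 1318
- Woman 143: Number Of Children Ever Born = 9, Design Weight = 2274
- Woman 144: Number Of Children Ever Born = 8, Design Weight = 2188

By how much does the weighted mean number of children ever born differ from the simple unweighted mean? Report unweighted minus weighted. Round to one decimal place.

Unweighted sum = 49
Unweighted mean = 49 / 9 = 5.4444444
Weighted sum = 5×1237 + 9×1881 + 0×308 + 4×820 + 7×2051 + 2×391 + 5×1318 + 9×2274 + 8×2188
  = 6185 + 16929 + 0 + 3280 + 14357 + 782 + 6590 + 20466 + 17504 = 86093
Sum of weights = 1237 + 1881 + 308 + 820 + 2051 + 391 + 1318 + 2274 + 2188 = 12468
Weighted mean = 86093 / 12468 = 6.9051171
Difference (unweighted minus weighted) = -1.4606727

-1.5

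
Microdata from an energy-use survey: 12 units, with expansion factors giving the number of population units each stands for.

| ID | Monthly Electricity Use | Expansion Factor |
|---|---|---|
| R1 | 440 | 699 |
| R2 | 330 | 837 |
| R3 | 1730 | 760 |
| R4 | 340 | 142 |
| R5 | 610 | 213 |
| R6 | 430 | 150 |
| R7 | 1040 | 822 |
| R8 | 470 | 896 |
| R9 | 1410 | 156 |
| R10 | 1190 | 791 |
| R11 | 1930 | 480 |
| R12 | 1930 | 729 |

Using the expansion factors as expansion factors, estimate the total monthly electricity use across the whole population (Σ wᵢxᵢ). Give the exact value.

Weighted total = 440×699 + 330×837 + 1730×760 + 340×142 + 610×213 + 430×150 + 1040×822 + 470×896 + 1410×156 + 1190×791 + 1930×480 + 1930×729
  = 307560 + 276210 + 1314800 + 48280 + 129930 + 64500 + 854880 + 421120 + 219960 + 941290 + 926400 + 1406970 = 6911900

6911900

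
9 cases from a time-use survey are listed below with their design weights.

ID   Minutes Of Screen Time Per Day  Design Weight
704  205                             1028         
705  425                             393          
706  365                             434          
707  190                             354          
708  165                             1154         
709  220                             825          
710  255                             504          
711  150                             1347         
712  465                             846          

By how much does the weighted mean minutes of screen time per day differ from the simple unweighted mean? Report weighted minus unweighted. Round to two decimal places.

-24.30

Unweighted sum = 2440
Unweighted mean = 2440 / 9 = 271.11111
Weighted sum = 205×1028 + 425×393 + 365×434 + 190×354 + 165×1154 + 220×825 + 255×504 + 150×1347 + 465×846
  = 210740 + 167025 + 158410 + 67260 + 190410 + 181500 + 128520 + 202050 + 393390 = 1699305
Sum of weights = 1028 + 393 + 434 + 354 + 1154 + 825 + 504 + 1347 + 846 = 6885
Weighted mean = 1699305 / 6885 = 246.81264
Difference (weighted minus unweighted) = -24.298475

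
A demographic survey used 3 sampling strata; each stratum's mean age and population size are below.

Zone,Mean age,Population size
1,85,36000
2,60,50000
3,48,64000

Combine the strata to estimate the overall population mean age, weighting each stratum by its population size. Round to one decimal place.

Σ Nₕ·x̄ₕ = 85×36000 + 60×50000 + 48×64000
  = 3060000 + 3000000 + 3072000 = 9132000
Σ Nₕ = 150000
Overall mean = 9132000 / 150000 = 60.88

60.9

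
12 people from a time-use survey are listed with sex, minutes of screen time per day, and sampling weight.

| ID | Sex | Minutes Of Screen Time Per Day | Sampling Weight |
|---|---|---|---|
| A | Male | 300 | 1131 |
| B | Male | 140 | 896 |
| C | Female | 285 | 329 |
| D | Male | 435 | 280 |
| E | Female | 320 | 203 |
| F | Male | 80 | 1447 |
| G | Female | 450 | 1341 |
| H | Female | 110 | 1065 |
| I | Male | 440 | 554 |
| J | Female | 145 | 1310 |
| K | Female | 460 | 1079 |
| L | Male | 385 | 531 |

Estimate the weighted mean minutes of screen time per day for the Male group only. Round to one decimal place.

Male rows: A, B, D, F, I, L
Weighted sum = 300×1131 + 140×896 + 435×280 + 80×1447 + 440×554 + 385×531
  = 1150495
Sum of weights = 1131 + 896 + 280 + 1447 + 554 + 531 = 4839
Weighted mean = 1150495 / 4839 = 237.7547

237.8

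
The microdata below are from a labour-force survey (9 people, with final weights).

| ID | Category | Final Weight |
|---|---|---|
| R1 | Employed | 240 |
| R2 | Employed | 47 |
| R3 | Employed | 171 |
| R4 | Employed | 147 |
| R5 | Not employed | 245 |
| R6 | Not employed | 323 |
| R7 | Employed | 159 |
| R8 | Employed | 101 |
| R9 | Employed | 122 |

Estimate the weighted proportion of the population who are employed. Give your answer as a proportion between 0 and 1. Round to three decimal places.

0.635

Sum of weights for 'Employed' = 240 + 47 + 171 + 147 + 159 + 101 + 122 = 987
Total weight = 240 + 47 + 171 + 147 + 245 + 323 + 159 + 101 + 122 = 1555
Weighted proportion = 987 / 1555 = 0.63472669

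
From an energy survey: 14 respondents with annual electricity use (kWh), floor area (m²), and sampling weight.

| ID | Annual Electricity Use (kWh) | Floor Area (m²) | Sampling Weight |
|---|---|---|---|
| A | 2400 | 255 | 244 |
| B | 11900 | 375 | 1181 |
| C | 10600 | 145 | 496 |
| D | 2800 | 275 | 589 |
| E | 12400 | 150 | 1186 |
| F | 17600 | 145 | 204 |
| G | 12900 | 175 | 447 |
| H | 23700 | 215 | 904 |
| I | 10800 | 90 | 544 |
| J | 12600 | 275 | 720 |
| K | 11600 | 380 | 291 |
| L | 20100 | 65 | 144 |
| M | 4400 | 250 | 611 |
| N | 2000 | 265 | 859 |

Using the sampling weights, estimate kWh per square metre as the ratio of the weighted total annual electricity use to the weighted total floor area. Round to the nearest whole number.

47

Σ wᵢ·y = 92657800
Σ wᵢ·x = 1966340
Ratio = 92657800 / 1966340 = 47.121963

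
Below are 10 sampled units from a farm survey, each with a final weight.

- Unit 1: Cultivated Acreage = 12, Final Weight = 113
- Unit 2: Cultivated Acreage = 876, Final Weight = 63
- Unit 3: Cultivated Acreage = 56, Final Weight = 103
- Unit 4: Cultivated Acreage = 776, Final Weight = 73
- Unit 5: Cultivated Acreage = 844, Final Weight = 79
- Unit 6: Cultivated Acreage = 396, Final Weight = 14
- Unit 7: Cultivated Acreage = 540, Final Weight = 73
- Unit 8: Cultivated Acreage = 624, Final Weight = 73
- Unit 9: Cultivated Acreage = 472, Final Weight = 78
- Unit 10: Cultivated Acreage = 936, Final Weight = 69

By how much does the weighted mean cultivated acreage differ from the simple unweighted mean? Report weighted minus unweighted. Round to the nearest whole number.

Unweighted sum = 12 + 876 + 56 + 776 + 844 + 396 + 540 + 624 + 472 + 936 = 5532
Unweighted mean = 5532 / 10 = 553.2
Weighted sum = 12×113 + 876×63 + 56×103 + 776×73 + 844×79 + 396×14 + 540×73 + 624×73 + 472×78 + 936×69
  = 1356 + 55188 + 5768 + 56648 + 66676 + 5544 + 39420 + 45552 + 36816 + 64584 = 377552
Sum of weights = 738
Weighted mean = 377552 / 738 = 511.58808
Difference (weighted minus unweighted) = -41.611924

-42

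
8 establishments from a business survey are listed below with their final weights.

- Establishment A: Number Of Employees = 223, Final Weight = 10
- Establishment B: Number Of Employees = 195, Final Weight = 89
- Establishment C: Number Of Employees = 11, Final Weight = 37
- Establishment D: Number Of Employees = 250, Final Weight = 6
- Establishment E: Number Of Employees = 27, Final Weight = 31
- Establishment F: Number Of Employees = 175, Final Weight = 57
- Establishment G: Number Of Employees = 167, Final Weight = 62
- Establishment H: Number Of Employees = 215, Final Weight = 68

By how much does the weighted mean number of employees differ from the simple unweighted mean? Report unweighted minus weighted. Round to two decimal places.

Unweighted sum = 1263
Unweighted mean = 1263 / 8 = 157.875
Weighted sum = 223×10 + 195×89 + 11×37 + 250×6 + 27×31 + 175×57 + 167×62 + 215×68
  = 2230 + 17355 + 407 + 1500 + 837 + 9975 + 10354 + 14620 = 57278
Sum of weights = 360
Weighted mean = 57278 / 360 = 159.10556
Difference (unweighted minus weighted) = -1.2305556

-1.23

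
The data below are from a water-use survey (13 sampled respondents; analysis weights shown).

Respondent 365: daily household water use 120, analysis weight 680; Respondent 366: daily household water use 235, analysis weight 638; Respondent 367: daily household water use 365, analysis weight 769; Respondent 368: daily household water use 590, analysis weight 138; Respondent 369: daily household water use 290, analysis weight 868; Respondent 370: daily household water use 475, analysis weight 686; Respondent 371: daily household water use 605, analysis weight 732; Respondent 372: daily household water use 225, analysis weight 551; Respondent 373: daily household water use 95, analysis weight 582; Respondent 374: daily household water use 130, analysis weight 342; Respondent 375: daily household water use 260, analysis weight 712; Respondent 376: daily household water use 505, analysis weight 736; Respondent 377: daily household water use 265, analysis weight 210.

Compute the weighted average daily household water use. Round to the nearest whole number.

321

Weighted sum = 2450240
Sum of weights = 7644
Weighted mean = 2450240 / 7644 = 320.54422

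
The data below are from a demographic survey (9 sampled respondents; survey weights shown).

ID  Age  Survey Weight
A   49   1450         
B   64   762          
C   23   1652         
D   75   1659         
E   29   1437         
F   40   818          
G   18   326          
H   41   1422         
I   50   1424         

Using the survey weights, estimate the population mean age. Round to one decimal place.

Weighted sum = 49×1450 + 64×762 + 23×1652 + 75×1659 + 29×1437 + 40×818 + 18×326 + 41×1422 + 50×1424
  = 71050 + 48768 + 37996 + 124425 + 41673 + 32720 + 5868 + 58302 + 71200 = 492002
Sum of weights = 10950
Weighted mean = 492002 / 10950 = 44.931689

44.9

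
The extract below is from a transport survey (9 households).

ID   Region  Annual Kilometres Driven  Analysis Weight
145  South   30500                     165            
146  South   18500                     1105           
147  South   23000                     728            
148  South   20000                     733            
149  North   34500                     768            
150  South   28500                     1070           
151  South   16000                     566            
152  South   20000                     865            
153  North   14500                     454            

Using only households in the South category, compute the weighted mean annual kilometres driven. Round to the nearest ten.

21740

South rows: 145, 146, 147, 148, 150, 151, 152
Weighted sum = 30500×165 + 18500×1105 + 23000×728 + 20000×733 + 28500×1070 + 16000×566 + 20000×865
  = 5032500 + 20442500 + 16744000 + 14660000 + 30495000 + 9056000 + 17300000 = 113730000
Sum of weights = 165 + 1105 + 728 + 733 + 1070 + 566 + 865 = 5232
Weighted mean = 113730000 / 5232 = 21737.385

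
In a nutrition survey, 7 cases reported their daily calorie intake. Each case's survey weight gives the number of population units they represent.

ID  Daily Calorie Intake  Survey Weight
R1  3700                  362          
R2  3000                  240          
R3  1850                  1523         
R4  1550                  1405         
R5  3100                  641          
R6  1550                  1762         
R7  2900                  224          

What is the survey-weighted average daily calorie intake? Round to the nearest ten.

Weighted sum = 3700×362 + 3000×240 + 1850×1523 + 1550×1405 + 3100×641 + 1550×1762 + 2900×224
  = 12422500
Sum of weights = 362 + 240 + 1523 + 1405 + 641 + 1762 + 224 = 6157
Weighted mean = 12422500 / 6157 = 2017.6222

2020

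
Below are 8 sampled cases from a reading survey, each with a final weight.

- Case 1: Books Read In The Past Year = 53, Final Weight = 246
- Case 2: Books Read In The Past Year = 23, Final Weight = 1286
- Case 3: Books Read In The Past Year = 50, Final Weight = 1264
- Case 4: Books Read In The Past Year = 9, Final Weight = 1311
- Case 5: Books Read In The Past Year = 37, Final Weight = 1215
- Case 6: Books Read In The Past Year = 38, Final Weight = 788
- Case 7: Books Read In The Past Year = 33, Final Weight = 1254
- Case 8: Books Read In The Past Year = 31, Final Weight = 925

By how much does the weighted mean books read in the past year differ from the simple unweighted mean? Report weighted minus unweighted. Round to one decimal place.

Unweighted sum = 274
Unweighted mean = 274 / 8 = 34.25
Weighted sum = 53×246 + 23×1286 + 50×1264 + 9×1311 + 37×1215 + 38×788 + 33×1254 + 31×925
  = 262571
Sum of weights = 246 + 1286 + 1264 + 1311 + 1215 + 788 + 1254 + 925 = 8289
Weighted mean = 262571 / 8289 = 31.677042
Difference (weighted minus unweighted) = -2.5729581

-2.6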